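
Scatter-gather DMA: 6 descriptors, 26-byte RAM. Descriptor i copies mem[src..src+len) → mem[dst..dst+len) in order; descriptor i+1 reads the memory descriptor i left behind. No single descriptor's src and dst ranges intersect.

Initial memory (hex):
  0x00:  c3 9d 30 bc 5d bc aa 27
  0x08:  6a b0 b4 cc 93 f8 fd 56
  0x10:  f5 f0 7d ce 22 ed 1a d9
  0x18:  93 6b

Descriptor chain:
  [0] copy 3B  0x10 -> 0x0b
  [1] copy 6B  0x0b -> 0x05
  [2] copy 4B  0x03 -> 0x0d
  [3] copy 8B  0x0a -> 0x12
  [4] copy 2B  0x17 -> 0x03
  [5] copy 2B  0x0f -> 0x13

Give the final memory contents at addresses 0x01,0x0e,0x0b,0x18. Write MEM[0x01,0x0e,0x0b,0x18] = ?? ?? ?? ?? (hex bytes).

MEM[0x01,0x0e,0x0b,0x18] = 9d 5d f5 f0

[0] 0x10->0x0b len=3 : f5 f0 7d
[1] 0x0b->0x05 len=6 : f5 f0 7d fd 56 f5
[2] 0x03->0x0d len=4 : bc 5d f5 f0
[3] 0x0a->0x12 len=8 : f5 f5 f0 bc 5d f5 f0 f0
[4] 0x17->0x03 len=2 : f5 f0
[5] 0x0f->0x13 len=2 : f5 f0
query mem[0x01]=0x9d, mem[0x0e]=0x5d, mem[0x0b]=0xf5, mem[0x18]=0xf0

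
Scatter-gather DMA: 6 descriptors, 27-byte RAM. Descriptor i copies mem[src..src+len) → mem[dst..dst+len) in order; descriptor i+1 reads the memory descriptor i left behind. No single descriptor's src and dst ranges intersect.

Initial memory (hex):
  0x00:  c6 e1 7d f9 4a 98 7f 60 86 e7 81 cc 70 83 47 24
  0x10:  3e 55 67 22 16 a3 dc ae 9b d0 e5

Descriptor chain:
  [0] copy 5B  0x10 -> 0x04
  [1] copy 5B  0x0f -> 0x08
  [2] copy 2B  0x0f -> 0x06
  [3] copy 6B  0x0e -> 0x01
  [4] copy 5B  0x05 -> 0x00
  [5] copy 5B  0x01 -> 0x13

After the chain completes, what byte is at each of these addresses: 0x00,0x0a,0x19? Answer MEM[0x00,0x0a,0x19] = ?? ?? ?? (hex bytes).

[0] 0x10->0x04 len=5 : 3e 55 67 22 16
[1] 0x0f->0x08 len=5 : 24 3e 55 67 22
[2] 0x0f->0x06 len=2 : 24 3e
[3] 0x0e->0x01 len=6 : 47 24 3e 55 67 22
[4] 0x05->0x00 len=5 : 67 22 3e 24 3e
[5] 0x01->0x13 len=5 : 22 3e 24 3e 67
query mem[0x00]=0x67, mem[0x0a]=0x55, mem[0x19]=0xd0

MEM[0x00,0x0a,0x19] = 67 55 d0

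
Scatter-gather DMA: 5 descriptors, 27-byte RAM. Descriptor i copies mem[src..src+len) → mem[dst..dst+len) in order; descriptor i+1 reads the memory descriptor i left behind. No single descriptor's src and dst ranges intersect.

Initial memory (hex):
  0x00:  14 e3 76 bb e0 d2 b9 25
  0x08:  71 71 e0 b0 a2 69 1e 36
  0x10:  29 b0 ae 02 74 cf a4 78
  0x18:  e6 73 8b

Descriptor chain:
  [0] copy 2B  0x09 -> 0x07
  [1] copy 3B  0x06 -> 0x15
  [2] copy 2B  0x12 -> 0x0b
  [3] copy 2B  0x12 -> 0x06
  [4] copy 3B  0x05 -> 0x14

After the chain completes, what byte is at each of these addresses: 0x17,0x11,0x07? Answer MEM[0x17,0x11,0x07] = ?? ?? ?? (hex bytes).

  after D0: wrote 2B at 0x07 = 71e0
  after D1: wrote 3B at 0x15 = b971e0
  after D2: wrote 2B at 0x0b = ae02
  after D3: wrote 2B at 0x06 = ae02
  after D4: wrote 3B at 0x14 = d2ae02
query mem[0x17]=0xe0, mem[0x11]=0xb0, mem[0x07]=0x02

MEM[0x17,0x11,0x07] = e0 b0 02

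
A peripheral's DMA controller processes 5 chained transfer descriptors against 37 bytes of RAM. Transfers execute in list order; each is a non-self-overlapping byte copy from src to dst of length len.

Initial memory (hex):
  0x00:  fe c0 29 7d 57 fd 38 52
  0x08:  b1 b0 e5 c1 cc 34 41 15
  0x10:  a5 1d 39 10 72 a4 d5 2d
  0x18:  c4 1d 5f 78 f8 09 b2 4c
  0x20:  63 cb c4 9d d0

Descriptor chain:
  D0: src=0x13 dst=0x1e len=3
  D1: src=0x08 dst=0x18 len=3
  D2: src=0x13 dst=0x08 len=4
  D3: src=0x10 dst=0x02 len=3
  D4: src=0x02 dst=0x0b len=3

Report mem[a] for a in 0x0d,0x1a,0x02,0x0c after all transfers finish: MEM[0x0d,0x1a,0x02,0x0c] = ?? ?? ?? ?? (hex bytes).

MEM[0x0d,0x1a,0x02,0x0c] = 39 e5 a5 1d

[0] 0x13->0x1e len=3 : 10 72 a4
[1] 0x08->0x18 len=3 : b1 b0 e5
[2] 0x13->0x08 len=4 : 10 72 a4 d5
[3] 0x10->0x02 len=3 : a5 1d 39
[4] 0x02->0x0b len=3 : a5 1d 39
query mem[0x0d]=0x39, mem[0x1a]=0xe5, mem[0x02]=0xa5, mem[0x0c]=0x1d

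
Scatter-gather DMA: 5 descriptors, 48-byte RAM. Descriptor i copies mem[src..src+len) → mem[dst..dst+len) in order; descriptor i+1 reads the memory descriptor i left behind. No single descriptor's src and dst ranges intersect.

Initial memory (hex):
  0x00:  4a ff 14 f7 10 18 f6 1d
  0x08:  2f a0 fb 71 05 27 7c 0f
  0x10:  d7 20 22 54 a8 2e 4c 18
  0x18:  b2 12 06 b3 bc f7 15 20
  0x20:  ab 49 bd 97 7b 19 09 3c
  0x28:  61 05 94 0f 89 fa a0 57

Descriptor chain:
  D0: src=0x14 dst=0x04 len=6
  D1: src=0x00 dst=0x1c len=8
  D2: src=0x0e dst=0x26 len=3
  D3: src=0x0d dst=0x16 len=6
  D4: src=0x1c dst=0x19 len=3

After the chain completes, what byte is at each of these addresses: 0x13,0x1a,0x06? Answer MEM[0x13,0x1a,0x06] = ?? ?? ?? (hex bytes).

[0] 0x14->0x04 len=6 : a8 2e 4c 18 b2 12
[1] 0x00->0x1c len=8 : 4a ff 14 f7 a8 2e 4c 18
[2] 0x0e->0x26 len=3 : 7c 0f d7
[3] 0x0d->0x16 len=6 : 27 7c 0f d7 20 22
[4] 0x1c->0x19 len=3 : 4a ff 14
query mem[0x13]=0x54, mem[0x1a]=0xff, mem[0x06]=0x4c

MEM[0x13,0x1a,0x06] = 54 ff 4c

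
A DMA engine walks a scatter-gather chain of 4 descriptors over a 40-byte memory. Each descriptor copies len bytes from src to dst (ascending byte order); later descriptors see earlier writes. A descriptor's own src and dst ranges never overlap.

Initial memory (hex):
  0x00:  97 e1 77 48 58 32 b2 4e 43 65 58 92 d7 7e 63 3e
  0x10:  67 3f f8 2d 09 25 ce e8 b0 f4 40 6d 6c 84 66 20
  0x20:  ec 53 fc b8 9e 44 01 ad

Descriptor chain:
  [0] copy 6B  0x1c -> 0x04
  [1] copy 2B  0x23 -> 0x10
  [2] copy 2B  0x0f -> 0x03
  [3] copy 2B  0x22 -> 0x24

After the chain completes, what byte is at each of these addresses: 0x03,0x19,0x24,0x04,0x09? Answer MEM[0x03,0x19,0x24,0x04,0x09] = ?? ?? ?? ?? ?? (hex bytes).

MEM[0x03,0x19,0x24,0x04,0x09] = 3e f4 fc b8 53

D0: mem[0x04..0x09] <- [6c 84 66 20 ec 53]
D1: mem[0x10..0x11] <- [b8 9e]
D2: mem[0x03..0x04] <- [3e b8]
D3: mem[0x24..0x25] <- [fc b8]
query mem[0x03]=0x3e, mem[0x19]=0xf4, mem[0x24]=0xfc, mem[0x04]=0xb8, mem[0x09]=0x53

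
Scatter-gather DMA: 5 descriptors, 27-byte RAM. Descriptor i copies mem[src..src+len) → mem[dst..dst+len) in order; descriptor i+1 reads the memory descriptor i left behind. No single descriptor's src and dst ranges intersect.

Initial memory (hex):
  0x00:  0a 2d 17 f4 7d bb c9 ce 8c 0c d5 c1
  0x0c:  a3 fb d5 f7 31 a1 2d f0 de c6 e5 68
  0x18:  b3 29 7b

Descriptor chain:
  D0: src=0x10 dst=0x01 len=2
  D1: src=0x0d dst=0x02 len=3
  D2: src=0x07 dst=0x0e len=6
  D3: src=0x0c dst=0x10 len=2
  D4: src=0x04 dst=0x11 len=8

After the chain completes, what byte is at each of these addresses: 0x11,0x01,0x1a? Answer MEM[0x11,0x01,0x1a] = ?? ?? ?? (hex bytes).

MEM[0x11,0x01,0x1a] = f7 31 7b

  after D0: wrote 2B at 0x01 = 31a1
  after D1: wrote 3B at 0x02 = fbd5f7
  after D2: wrote 6B at 0x0e = ce8c0cd5c1a3
  after D3: wrote 2B at 0x10 = a3fb
  after D4: wrote 8B at 0x11 = f7bbc9ce8c0cd5c1
query mem[0x11]=0xf7, mem[0x01]=0x31, mem[0x1a]=0x7b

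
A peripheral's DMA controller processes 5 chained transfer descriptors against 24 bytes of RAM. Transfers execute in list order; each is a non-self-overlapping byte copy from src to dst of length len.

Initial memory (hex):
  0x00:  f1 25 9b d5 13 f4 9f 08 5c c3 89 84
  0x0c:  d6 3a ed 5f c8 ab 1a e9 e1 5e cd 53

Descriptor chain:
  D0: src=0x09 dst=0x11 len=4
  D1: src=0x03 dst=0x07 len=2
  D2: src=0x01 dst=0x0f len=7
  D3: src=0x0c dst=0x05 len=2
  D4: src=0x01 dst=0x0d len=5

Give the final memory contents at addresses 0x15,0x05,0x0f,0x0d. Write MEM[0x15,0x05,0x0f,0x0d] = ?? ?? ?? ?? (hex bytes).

MEM[0x15,0x05,0x0f,0x0d] = d5 d6 d5 25

[0] 0x09->0x11 len=4 : c3 89 84 d6
[1] 0x03->0x07 len=2 : d5 13
[2] 0x01->0x0f len=7 : 25 9b d5 13 f4 9f d5
[3] 0x0c->0x05 len=2 : d6 3a
[4] 0x01->0x0d len=5 : 25 9b d5 13 d6
query mem[0x15]=0xd5, mem[0x05]=0xd6, mem[0x0f]=0xd5, mem[0x0d]=0x25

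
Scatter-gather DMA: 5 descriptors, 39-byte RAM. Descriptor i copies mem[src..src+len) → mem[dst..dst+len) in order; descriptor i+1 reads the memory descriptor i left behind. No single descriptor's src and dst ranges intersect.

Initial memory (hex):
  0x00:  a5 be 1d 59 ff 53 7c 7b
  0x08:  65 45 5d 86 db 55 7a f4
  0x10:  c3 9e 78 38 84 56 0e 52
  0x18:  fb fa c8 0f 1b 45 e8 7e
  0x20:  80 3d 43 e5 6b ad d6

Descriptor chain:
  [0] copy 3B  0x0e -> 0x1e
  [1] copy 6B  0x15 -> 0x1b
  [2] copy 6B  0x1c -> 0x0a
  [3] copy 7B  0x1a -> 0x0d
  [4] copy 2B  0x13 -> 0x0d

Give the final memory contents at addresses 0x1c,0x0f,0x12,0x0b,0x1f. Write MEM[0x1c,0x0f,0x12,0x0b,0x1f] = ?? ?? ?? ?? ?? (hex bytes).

#0 dst[0x1e+3] := {0x7a,0xf4,0xc3}
#1 dst[0x1b+6] := {0x56,0x0e,0x52,0xfb,0xfa,0xc8}
#2 dst[0x0a+6] := {0x0e,0x52,0xfb,0xfa,0xc8,0x3d}
#3 dst[0x0d+7] := {0xc8,0x56,0x0e,0x52,0xfb,0xfa,0xc8}
#4 dst[0x0d+2] := {0xc8,0x84}
query mem[0x1c]=0x0e, mem[0x0f]=0x0e, mem[0x12]=0xfa, mem[0x0b]=0x52, mem[0x1f]=0xfa

MEM[0x1c,0x0f,0x12,0x0b,0x1f] = 0e 0e fa 52 fa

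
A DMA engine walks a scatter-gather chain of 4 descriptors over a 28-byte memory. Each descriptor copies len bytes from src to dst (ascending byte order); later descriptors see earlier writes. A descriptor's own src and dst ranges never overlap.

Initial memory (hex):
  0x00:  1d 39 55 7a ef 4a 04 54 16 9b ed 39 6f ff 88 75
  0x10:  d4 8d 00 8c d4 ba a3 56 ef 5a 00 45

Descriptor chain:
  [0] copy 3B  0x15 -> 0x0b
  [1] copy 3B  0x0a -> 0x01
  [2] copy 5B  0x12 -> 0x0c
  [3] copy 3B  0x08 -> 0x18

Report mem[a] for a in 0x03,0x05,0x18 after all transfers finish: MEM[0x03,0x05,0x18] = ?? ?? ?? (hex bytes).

MEM[0x03,0x05,0x18] = a3 4a 16

D0: mem[0x0b..0x0d] <- [ba a3 56]
D1: mem[0x01..0x03] <- [ed ba a3]
D2: mem[0x0c..0x10] <- [00 8c d4 ba a3]
D3: mem[0x18..0x1a] <- [16 9b ed]
query mem[0x03]=0xa3, mem[0x05]=0x4a, mem[0x18]=0x16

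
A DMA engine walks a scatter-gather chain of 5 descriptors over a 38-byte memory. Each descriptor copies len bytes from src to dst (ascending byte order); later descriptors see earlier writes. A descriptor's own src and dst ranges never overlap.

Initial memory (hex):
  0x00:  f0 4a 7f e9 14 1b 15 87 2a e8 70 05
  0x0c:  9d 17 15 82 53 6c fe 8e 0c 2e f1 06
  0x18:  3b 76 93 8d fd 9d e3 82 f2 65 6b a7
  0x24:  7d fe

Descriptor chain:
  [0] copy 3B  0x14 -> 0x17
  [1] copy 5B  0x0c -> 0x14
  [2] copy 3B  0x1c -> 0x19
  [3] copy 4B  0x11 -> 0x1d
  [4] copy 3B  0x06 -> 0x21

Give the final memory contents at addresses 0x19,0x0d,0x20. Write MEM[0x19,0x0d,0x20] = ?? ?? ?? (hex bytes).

[0] 0x14->0x17 len=3 : 0c 2e f1
[1] 0x0c->0x14 len=5 : 9d 17 15 82 53
[2] 0x1c->0x19 len=3 : fd 9d e3
[3] 0x11->0x1d len=4 : 6c fe 8e 9d
[4] 0x06->0x21 len=3 : 15 87 2a
query mem[0x19]=0xfd, mem[0x0d]=0x17, mem[0x20]=0x9d

MEM[0x19,0x0d,0x20] = fd 17 9d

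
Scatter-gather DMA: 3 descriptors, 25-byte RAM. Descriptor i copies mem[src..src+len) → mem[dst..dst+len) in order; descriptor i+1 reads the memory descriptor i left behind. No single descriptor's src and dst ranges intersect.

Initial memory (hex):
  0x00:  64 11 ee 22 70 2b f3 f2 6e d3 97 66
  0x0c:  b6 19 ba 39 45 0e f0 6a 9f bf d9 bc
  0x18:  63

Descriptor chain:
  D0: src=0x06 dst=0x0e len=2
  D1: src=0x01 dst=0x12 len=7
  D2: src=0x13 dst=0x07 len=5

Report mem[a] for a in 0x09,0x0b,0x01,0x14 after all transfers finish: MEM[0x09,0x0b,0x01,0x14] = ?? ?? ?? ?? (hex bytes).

  after D0: wrote 2B at 0x0e = f3f2
  after D1: wrote 7B at 0x12 = 11ee22702bf3f2
  after D2: wrote 5B at 0x07 = ee22702bf3
query mem[0x09]=0x70, mem[0x0b]=0xf3, mem[0x01]=0x11, mem[0x14]=0x22

MEM[0x09,0x0b,0x01,0x14] = 70 f3 11 22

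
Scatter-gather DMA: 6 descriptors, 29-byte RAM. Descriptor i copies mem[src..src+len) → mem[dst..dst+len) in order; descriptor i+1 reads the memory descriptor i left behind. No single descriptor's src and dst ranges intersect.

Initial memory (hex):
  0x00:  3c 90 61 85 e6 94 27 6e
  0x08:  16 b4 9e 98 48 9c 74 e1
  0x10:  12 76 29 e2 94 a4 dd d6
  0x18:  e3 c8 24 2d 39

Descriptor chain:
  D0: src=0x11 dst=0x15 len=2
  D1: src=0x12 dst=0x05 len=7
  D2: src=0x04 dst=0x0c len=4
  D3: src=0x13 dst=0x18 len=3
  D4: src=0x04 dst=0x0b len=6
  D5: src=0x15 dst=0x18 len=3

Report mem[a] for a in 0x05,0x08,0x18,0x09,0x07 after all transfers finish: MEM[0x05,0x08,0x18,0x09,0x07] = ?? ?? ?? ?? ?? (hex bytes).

MEM[0x05,0x08,0x18,0x09,0x07] = 29 76 76 29 94

D0: mem[0x15..0x16] <- [76 29]
D1: mem[0x05..0x0b] <- [29 e2 94 76 29 d6 e3]
D2: mem[0x0c..0x0f] <- [e6 29 e2 94]
D3: mem[0x18..0x1a] <- [e2 94 76]
D4: mem[0x0b..0x10] <- [e6 29 e2 94 76 29]
D5: mem[0x18..0x1a] <- [76 29 d6]
query mem[0x05]=0x29, mem[0x08]=0x76, mem[0x18]=0x76, mem[0x09]=0x29, mem[0x07]=0x94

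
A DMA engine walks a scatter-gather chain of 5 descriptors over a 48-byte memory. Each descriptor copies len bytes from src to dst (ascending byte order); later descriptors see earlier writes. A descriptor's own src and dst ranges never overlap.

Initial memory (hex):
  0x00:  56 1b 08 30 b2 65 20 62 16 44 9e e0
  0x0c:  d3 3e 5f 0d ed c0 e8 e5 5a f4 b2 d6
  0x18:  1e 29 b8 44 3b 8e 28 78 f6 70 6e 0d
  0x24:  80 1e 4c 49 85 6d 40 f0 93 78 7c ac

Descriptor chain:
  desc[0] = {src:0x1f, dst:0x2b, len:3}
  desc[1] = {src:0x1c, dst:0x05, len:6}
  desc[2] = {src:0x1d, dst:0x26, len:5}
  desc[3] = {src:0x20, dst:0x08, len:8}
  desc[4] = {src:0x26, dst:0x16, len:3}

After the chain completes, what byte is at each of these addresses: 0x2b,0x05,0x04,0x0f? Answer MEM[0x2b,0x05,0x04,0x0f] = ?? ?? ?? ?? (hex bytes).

#0 dst[0x2b+3] := {0x78,0xf6,0x70}
#1 dst[0x05+6] := {0x3b,0x8e,0x28,0x78,0xf6,0x70}
#2 dst[0x26+5] := {0x8e,0x28,0x78,0xf6,0x70}
#3 dst[0x08+8] := {0xf6,0x70,0x6e,0x0d,0x80,0x1e,0x8e,0x28}
#4 dst[0x16+3] := {0x8e,0x28,0x78}
query mem[0x2b]=0x78, mem[0x05]=0x3b, mem[0x04]=0xb2, mem[0x0f]=0x28

MEM[0x2b,0x05,0x04,0x0f] = 78 3b b2 28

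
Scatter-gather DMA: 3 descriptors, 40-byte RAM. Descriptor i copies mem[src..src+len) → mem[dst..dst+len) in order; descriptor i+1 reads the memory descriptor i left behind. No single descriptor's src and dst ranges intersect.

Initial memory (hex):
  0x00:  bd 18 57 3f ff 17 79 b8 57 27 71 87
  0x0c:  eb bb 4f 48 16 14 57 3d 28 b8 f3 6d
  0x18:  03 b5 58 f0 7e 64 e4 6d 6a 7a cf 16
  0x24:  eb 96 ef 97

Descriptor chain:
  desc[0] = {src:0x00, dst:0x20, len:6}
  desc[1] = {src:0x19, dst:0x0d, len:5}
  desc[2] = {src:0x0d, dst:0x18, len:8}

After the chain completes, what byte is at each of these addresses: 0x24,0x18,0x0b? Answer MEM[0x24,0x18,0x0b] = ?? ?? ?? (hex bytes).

MEM[0x24,0x18,0x0b] = ff b5 87

D0: mem[0x20..0x25] <- [bd 18 57 3f ff 17]
D1: mem[0x0d..0x11] <- [b5 58 f0 7e 64]
D2: mem[0x18..0x1f] <- [b5 58 f0 7e 64 57 3d 28]
query mem[0x24]=0xff, mem[0x18]=0xb5, mem[0x0b]=0x87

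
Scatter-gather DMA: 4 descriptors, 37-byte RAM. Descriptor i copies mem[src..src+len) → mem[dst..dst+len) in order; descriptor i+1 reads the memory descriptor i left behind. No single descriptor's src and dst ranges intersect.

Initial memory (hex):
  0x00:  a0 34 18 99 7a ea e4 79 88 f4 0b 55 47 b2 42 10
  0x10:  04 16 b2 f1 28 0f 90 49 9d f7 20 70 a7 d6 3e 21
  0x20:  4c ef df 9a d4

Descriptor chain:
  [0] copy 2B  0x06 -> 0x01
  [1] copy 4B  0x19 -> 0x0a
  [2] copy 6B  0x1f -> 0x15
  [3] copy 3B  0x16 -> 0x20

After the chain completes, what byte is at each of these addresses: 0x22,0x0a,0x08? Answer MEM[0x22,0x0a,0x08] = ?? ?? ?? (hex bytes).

  after D0: wrote 2B at 0x01 = e479
  after D1: wrote 4B at 0x0a = f72070a7
  after D2: wrote 6B at 0x15 = 214cefdf9ad4
  after D3: wrote 3B at 0x20 = 4cefdf
query mem[0x22]=0xdf, mem[0x0a]=0xf7, mem[0x08]=0x88

MEM[0x22,0x0a,0x08] = df f7 88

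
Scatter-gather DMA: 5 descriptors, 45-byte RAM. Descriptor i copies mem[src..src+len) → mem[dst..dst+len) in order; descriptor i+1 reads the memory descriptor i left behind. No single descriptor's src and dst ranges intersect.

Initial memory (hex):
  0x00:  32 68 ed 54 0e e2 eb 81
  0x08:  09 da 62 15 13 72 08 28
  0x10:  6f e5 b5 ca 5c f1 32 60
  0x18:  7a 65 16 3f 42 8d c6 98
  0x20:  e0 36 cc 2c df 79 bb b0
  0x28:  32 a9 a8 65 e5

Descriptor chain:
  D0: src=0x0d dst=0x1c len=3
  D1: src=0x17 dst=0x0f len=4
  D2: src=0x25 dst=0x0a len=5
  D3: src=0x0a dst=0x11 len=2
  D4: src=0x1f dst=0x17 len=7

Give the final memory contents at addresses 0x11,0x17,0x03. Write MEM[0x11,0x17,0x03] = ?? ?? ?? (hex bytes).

MEM[0x11,0x17,0x03] = 79 98 54

#0 dst[0x1c+3] := {0x72,0x08,0x28}
#1 dst[0x0f+4] := {0x60,0x7a,0x65,0x16}
#2 dst[0x0a+5] := {0x79,0xbb,0xb0,0x32,0xa9}
#3 dst[0x11+2] := {0x79,0xbb}
#4 dst[0x17+7] := {0x98,0xe0,0x36,0xcc,0x2c,0xdf,0x79}
query mem[0x11]=0x79, mem[0x17]=0x98, mem[0x03]=0x54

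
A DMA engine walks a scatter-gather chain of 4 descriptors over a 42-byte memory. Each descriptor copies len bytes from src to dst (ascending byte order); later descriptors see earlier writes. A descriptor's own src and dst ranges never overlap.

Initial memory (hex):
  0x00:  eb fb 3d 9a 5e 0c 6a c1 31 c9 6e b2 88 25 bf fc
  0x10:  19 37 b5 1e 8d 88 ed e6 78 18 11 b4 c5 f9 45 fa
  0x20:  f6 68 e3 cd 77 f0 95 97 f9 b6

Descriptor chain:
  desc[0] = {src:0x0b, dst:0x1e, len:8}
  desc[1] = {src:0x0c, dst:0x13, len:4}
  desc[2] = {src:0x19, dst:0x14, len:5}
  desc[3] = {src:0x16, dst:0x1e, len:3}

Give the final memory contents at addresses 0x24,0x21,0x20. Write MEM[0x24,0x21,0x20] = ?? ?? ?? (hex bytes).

MEM[0x24,0x21,0x20] = 37 bf f9

#0 dst[0x1e+8] := {0xb2,0x88,0x25,0xbf,0xfc,0x19,0x37,0xb5}
#1 dst[0x13+4] := {0x88,0x25,0xbf,0xfc}
#2 dst[0x14+5] := {0x18,0x11,0xb4,0xc5,0xf9}
#3 dst[0x1e+3] := {0xb4,0xc5,0xf9}
query mem[0x24]=0x37, mem[0x21]=0xbf, mem[0x20]=0xf9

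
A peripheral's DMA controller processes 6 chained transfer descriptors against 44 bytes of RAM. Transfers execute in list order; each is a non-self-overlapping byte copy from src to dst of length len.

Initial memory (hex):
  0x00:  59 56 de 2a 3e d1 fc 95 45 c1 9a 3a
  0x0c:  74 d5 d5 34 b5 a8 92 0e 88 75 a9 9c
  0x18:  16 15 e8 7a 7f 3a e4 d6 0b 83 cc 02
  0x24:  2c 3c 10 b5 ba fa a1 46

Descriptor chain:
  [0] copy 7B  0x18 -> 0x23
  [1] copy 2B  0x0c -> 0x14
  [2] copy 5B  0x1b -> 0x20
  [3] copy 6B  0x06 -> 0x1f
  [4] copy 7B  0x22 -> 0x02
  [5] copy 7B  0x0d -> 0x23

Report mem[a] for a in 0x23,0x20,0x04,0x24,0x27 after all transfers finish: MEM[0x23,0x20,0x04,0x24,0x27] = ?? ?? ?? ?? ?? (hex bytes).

D0: mem[0x23..0x29] <- [16 15 e8 7a 7f 3a e4]
D1: mem[0x14..0x15] <- [74 d5]
D2: mem[0x20..0x24] <- [7a 7f 3a e4 d6]
D3: mem[0x1f..0x24] <- [fc 95 45 c1 9a 3a]
D4: mem[0x02..0x08] <- [c1 9a 3a e8 7a 7f 3a]
D5: mem[0x23..0x29] <- [d5 d5 34 b5 a8 92 0e]
query mem[0x23]=0xd5, mem[0x20]=0x95, mem[0x04]=0x3a, mem[0x24]=0xd5, mem[0x27]=0xa8

MEM[0x23,0x20,0x04,0x24,0x27] = d5 95 3a d5 a8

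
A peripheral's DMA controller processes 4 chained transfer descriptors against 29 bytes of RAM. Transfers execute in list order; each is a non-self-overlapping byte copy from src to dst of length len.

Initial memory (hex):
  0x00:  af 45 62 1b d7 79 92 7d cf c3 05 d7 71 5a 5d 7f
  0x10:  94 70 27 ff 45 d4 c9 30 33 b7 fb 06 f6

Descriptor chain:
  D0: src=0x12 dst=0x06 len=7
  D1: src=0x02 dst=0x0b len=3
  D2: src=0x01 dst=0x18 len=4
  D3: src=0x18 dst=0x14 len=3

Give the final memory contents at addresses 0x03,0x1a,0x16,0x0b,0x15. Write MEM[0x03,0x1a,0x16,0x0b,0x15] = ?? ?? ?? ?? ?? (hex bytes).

[0] 0x12->0x06 len=7 : 27 ff 45 d4 c9 30 33
[1] 0x02->0x0b len=3 : 62 1b d7
[2] 0x01->0x18 len=4 : 45 62 1b d7
[3] 0x18->0x14 len=3 : 45 62 1b
query mem[0x03]=0x1b, mem[0x1a]=0x1b, mem[0x16]=0x1b, mem[0x0b]=0x62, mem[0x15]=0x62

MEM[0x03,0x1a,0x16,0x0b,0x15] = 1b 1b 1b 62 62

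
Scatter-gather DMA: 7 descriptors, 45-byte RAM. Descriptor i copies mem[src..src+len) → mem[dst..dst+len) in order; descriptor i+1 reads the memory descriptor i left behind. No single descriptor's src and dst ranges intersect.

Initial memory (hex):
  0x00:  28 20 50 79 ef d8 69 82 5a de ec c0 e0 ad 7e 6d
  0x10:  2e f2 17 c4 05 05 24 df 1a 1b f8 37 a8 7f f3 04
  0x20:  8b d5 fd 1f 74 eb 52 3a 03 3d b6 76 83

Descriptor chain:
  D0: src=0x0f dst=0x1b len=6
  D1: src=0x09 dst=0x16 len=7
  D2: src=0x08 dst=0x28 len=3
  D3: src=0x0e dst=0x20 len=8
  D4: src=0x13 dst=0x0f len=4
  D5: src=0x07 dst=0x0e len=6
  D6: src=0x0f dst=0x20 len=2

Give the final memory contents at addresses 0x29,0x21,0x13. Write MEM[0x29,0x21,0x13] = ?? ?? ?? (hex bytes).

  after D0: wrote 6B at 0x1b = 6d2ef217c405
  after D1: wrote 7B at 0x16 = deecc0e0ad7e6d
  after D2: wrote 3B at 0x28 = 5adeec
  after D3: wrote 8B at 0x20 = 7e6d2ef217c40505
  after D4: wrote 4B at 0x0f = c40505de
  after D5: wrote 6B at 0x0e = 825adeecc0e0
  after D6: wrote 2B at 0x20 = 5ade
query mem[0x29]=0xde, mem[0x21]=0xde, mem[0x13]=0xe0

MEM[0x29,0x21,0x13] = de de e0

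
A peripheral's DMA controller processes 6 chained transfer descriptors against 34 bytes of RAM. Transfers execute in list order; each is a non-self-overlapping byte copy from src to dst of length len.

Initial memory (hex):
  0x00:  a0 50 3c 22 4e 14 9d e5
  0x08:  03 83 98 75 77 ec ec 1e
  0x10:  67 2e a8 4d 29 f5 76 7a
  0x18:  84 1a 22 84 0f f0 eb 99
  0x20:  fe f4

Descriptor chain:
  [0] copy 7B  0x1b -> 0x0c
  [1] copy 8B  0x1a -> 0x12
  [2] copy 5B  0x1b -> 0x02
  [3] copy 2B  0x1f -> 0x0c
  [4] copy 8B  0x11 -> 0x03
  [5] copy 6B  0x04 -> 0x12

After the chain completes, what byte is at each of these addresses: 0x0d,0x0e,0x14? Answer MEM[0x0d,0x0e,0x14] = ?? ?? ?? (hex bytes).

#0 dst[0x0c+7] := {0x84,0x0f,0xf0,0xeb,0x99,0xfe,0xf4}
#1 dst[0x12+8] := {0x22,0x84,0x0f,0xf0,0xeb,0x99,0xfe,0xf4}
#2 dst[0x02+5] := {0x84,0x0f,0xf0,0xeb,0x99}
#3 dst[0x0c+2] := {0x99,0xfe}
#4 dst[0x03+8] := {0xfe,0x22,0x84,0x0f,0xf0,0xeb,0x99,0xfe}
#5 dst[0x12+6] := {0x22,0x84,0x0f,0xf0,0xeb,0x99}
query mem[0x0d]=0xfe, mem[0x0e]=0xf0, mem[0x14]=0x0f

MEM[0x0d,0x0e,0x14] = fe f0 0f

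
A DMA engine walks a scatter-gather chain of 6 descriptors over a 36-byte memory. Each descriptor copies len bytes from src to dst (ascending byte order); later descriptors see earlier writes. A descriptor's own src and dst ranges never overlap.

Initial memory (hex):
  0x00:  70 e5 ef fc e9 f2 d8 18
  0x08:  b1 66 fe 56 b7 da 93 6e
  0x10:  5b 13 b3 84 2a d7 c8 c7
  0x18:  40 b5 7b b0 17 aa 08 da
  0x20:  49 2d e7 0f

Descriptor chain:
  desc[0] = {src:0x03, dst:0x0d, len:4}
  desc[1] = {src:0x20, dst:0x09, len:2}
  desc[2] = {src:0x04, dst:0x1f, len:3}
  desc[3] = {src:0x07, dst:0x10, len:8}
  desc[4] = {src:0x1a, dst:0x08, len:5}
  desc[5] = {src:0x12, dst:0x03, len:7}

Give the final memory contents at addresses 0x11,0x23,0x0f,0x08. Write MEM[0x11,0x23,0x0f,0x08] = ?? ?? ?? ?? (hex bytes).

MEM[0x11,0x23,0x0f,0x08] = b1 0f f2 e9

D0: mem[0x0d..0x10] <- [fc e9 f2 d8]
D1: mem[0x09..0x0a] <- [49 2d]
D2: mem[0x1f..0x21] <- [e9 f2 d8]
D3: mem[0x10..0x17] <- [18 b1 49 2d 56 b7 fc e9]
D4: mem[0x08..0x0c] <- [7b b0 17 aa 08]
D5: mem[0x03..0x09] <- [49 2d 56 b7 fc e9 40]
query mem[0x11]=0xb1, mem[0x23]=0x0f, mem[0x0f]=0xf2, mem[0x08]=0xe9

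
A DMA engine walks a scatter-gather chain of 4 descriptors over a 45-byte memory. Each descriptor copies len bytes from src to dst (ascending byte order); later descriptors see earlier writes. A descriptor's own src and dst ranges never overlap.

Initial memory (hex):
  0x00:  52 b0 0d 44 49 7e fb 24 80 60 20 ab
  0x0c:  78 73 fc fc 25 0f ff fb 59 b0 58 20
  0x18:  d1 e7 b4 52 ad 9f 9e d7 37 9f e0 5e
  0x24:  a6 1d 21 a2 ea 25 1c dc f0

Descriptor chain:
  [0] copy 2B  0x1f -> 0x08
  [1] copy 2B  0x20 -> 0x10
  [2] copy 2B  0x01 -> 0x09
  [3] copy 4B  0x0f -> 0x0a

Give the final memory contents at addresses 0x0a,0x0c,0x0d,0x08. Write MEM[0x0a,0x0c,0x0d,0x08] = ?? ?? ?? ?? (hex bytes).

MEM[0x0a,0x0c,0x0d,0x08] = fc 9f ff d7

  after D0: wrote 2B at 0x08 = d737
  after D1: wrote 2B at 0x10 = 379f
  after D2: wrote 2B at 0x09 = b00d
  after D3: wrote 4B at 0x0a = fc379fff
query mem[0x0a]=0xfc, mem[0x0c]=0x9f, mem[0x0d]=0xff, mem[0x08]=0xd7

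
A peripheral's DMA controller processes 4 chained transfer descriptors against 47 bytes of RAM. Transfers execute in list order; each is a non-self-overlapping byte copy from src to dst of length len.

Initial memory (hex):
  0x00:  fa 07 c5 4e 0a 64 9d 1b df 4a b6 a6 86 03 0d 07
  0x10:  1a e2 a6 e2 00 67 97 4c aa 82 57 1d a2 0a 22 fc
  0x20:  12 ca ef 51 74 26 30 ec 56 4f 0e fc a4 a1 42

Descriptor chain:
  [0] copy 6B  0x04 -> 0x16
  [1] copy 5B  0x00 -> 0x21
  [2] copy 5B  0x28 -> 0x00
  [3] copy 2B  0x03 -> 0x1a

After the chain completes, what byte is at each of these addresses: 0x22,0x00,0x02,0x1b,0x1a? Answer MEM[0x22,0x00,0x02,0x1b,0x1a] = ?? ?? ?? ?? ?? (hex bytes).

[0] 0x04->0x16 len=6 : 0a 64 9d 1b df 4a
[1] 0x00->0x21 len=5 : fa 07 c5 4e 0a
[2] 0x28->0x00 len=5 : 56 4f 0e fc a4
[3] 0x03->0x1a len=2 : fc a4
query mem[0x22]=0x07, mem[0x00]=0x56, mem[0x02]=0x0e, mem[0x1b]=0xa4, mem[0x1a]=0xfc

MEM[0x22,0x00,0x02,0x1b,0x1a] = 07 56 0e a4 fc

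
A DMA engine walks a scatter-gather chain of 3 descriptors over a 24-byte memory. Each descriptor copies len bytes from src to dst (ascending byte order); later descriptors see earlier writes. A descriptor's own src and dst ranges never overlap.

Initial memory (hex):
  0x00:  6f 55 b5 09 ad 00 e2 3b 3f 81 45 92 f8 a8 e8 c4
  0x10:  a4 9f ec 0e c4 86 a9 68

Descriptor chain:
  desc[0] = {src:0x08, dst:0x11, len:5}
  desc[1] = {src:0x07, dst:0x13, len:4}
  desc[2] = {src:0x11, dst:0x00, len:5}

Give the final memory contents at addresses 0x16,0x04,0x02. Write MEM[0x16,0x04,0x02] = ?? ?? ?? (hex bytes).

MEM[0x16,0x04,0x02] = 45 81 3b

  after D0: wrote 5B at 0x11 = 3f814592f8
  after D1: wrote 4B at 0x13 = 3b3f8145
  after D2: wrote 5B at 0x00 = 3f813b3f81
query mem[0x16]=0x45, mem[0x04]=0x81, mem[0x02]=0x3b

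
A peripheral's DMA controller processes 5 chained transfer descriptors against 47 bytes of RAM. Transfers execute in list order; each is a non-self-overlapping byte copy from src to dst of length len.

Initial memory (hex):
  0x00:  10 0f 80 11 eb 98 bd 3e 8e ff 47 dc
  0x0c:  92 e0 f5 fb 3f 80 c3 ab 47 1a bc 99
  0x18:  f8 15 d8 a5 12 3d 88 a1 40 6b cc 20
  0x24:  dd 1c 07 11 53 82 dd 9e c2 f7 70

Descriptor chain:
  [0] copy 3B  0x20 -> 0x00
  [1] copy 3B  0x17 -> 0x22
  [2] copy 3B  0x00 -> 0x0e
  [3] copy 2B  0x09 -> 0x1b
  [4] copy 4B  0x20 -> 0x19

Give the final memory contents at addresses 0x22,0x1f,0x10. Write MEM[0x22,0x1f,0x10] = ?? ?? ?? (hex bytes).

[0] 0x20->0x00 len=3 : 40 6b cc
[1] 0x17->0x22 len=3 : 99 f8 15
[2] 0x00->0x0e len=3 : 40 6b cc
[3] 0x09->0x1b len=2 : ff 47
[4] 0x20->0x19 len=4 : 40 6b 99 f8
query mem[0x22]=0x99, mem[0x1f]=0xa1, mem[0x10]=0xcc

MEM[0x22,0x1f,0x10] = 99 a1 cc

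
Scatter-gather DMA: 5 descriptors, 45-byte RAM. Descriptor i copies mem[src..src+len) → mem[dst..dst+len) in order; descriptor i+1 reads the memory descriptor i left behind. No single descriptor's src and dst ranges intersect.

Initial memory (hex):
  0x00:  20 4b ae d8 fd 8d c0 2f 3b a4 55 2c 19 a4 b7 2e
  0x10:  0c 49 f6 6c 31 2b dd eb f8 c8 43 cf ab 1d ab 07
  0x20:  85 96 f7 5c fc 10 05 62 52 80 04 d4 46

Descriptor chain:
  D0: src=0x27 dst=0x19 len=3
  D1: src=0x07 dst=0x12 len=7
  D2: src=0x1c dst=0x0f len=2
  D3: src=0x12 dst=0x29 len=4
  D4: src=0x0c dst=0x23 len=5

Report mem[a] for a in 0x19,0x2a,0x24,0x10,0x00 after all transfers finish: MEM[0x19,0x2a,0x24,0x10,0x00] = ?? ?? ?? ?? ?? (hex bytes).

[0] 0x27->0x19 len=3 : 62 52 80
[1] 0x07->0x12 len=7 : 2f 3b a4 55 2c 19 a4
[2] 0x1c->0x0f len=2 : ab 1d
[3] 0x12->0x29 len=4 : 2f 3b a4 55
[4] 0x0c->0x23 len=5 : 19 a4 b7 ab 1d
query mem[0x19]=0x62, mem[0x2a]=0x3b, mem[0x24]=0xa4, mem[0x10]=0x1d, mem[0x00]=0x20

MEM[0x19,0x2a,0x24,0x10,0x00] = 62 3b a4 1d 20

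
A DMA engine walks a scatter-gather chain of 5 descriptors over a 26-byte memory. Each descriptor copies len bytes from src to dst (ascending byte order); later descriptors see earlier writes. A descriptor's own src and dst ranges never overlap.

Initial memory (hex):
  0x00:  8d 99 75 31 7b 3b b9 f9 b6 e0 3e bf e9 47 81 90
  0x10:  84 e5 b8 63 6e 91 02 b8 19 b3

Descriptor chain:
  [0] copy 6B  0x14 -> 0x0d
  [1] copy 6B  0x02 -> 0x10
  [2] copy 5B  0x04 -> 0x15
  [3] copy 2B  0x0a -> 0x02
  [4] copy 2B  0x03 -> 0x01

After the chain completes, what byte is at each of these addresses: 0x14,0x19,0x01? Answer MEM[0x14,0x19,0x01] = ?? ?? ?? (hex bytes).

[0] 0x14->0x0d len=6 : 6e 91 02 b8 19 b3
[1] 0x02->0x10 len=6 : 75 31 7b 3b b9 f9
[2] 0x04->0x15 len=5 : 7b 3b b9 f9 b6
[3] 0x0a->0x02 len=2 : 3e bf
[4] 0x03->0x01 len=2 : bf 7b
query mem[0x14]=0xb9, mem[0x19]=0xb6, mem[0x01]=0xbf

MEM[0x14,0x19,0x01] = b9 b6 bf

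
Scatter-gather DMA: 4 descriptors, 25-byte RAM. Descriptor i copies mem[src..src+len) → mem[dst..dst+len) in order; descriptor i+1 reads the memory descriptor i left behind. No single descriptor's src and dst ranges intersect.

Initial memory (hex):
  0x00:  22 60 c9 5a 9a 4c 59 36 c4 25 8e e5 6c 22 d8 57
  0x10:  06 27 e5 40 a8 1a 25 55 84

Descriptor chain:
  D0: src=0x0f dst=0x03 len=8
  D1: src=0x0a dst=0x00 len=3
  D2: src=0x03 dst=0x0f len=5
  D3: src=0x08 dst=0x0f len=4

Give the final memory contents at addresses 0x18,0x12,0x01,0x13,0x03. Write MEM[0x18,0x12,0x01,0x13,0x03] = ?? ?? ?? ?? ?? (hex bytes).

  after D0: wrote 8B at 0x03 = 570627e540a81a25
  after D1: wrote 3B at 0x00 = 25e56c
  after D2: wrote 5B at 0x0f = 570627e540
  after D3: wrote 4B at 0x0f = a81a25e5
query mem[0x18]=0x84, mem[0x12]=0xe5, mem[0x01]=0xe5, mem[0x13]=0x40, mem[0x03]=0x57

MEM[0x18,0x12,0x01,0x13,0x03] = 84 e5 e5 40 57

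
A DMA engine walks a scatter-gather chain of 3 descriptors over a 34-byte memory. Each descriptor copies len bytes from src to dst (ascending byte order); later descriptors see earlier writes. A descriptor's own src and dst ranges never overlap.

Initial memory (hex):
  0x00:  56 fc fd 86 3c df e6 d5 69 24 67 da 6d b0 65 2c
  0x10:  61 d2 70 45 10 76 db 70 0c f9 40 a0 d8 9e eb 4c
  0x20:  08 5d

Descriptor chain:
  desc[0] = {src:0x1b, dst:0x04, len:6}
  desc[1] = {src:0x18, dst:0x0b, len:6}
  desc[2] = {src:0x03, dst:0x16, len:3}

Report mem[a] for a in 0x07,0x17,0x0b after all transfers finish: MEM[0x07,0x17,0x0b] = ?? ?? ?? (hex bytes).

D0: mem[0x04..0x09] <- [a0 d8 9e eb 4c 08]
D1: mem[0x0b..0x10] <- [0c f9 40 a0 d8 9e]
D2: mem[0x16..0x18] <- [86 a0 d8]
query mem[0x07]=0xeb, mem[0x17]=0xa0, mem[0x0b]=0x0c

MEM[0x07,0x17,0x0b] = eb a0 0c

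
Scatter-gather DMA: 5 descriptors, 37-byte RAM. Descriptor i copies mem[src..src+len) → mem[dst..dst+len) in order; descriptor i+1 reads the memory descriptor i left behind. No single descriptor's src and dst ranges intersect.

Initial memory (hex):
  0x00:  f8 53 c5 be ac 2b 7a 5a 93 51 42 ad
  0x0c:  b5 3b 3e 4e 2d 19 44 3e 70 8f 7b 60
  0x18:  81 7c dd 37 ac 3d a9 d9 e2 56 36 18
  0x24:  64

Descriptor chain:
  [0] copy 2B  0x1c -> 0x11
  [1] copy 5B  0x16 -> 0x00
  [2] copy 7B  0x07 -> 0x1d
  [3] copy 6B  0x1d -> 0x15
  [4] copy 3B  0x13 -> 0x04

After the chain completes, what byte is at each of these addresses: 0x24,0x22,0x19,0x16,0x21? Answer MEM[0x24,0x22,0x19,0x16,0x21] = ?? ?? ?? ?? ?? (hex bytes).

MEM[0x24,0x22,0x19,0x16,0x21] = 64 b5 ad 93 ad

D0: mem[0x11..0x12] <- [ac 3d]
D1: mem[0x00..0x04] <- [7b 60 81 7c dd]
D2: mem[0x1d..0x23] <- [5a 93 51 42 ad b5 3b]
D3: mem[0x15..0x1a] <- [5a 93 51 42 ad b5]
D4: mem[0x04..0x06] <- [3e 70 5a]
query mem[0x24]=0x64, mem[0x22]=0xb5, mem[0x19]=0xad, mem[0x16]=0x93, mem[0x21]=0xad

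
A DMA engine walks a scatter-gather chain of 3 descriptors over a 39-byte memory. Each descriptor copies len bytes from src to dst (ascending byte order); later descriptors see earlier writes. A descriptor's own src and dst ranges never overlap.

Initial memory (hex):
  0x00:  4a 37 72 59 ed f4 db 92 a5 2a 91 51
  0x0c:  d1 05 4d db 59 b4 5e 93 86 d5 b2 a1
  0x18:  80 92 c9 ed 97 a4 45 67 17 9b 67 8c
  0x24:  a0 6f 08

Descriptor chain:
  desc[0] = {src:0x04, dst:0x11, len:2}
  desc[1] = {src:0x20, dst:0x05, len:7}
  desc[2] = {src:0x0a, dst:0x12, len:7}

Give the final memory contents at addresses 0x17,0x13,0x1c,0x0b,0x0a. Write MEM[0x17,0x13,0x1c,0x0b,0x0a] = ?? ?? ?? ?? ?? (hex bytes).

[0] 0x04->0x11 len=2 : ed f4
[1] 0x20->0x05 len=7 : 17 9b 67 8c a0 6f 08
[2] 0x0a->0x12 len=7 : 6f 08 d1 05 4d db 59
query mem[0x17]=0xdb, mem[0x13]=0x08, mem[0x1c]=0x97, mem[0x0b]=0x08, mem[0x0a]=0x6f

MEM[0x17,0x13,0x1c,0x0b,0x0a] = db 08 97 08 6f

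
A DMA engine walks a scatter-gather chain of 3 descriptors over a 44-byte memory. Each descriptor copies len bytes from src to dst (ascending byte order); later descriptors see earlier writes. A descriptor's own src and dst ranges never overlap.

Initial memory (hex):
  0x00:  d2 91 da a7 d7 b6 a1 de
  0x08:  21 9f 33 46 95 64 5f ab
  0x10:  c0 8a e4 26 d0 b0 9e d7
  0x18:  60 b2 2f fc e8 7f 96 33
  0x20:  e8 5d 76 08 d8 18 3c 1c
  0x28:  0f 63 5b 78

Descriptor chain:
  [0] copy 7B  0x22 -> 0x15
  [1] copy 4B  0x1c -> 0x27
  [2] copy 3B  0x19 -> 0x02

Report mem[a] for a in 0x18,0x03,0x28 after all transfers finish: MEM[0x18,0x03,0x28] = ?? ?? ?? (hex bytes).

MEM[0x18,0x03,0x28] = 18 1c 7f

#0 dst[0x15+7] := {0x76,0x08,0xd8,0x18,0x3c,0x1c,0x0f}
#1 dst[0x27+4] := {0xe8,0x7f,0x96,0x33}
#2 dst[0x02+3] := {0x3c,0x1c,0x0f}
query mem[0x18]=0x18, mem[0x03]=0x1c, mem[0x28]=0x7f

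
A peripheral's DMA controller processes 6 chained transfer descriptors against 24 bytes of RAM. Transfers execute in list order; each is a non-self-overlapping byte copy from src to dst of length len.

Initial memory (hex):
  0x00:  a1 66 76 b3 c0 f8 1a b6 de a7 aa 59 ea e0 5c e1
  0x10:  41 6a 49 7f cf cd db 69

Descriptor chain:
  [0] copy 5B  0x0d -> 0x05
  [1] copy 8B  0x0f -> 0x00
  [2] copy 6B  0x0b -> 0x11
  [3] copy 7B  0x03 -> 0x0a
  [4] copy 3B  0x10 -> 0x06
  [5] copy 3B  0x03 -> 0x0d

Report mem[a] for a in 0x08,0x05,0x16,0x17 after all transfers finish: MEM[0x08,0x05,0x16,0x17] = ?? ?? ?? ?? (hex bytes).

MEM[0x08,0x05,0x16,0x17] = ea cf 41 69

#0 dst[0x05+5] := {0xe0,0x5c,0xe1,0x41,0x6a}
#1 dst[0x00+8] := {0xe1,0x41,0x6a,0x49,0x7f,0xcf,0xcd,0xdb}
#2 dst[0x11+6] := {0x59,0xea,0xe0,0x5c,0xe1,0x41}
#3 dst[0x0a+7] := {0x49,0x7f,0xcf,0xcd,0xdb,0x41,0x6a}
#4 dst[0x06+3] := {0x6a,0x59,0xea}
#5 dst[0x0d+3] := {0x49,0x7f,0xcf}
query mem[0x08]=0xea, mem[0x05]=0xcf, mem[0x16]=0x41, mem[0x17]=0x69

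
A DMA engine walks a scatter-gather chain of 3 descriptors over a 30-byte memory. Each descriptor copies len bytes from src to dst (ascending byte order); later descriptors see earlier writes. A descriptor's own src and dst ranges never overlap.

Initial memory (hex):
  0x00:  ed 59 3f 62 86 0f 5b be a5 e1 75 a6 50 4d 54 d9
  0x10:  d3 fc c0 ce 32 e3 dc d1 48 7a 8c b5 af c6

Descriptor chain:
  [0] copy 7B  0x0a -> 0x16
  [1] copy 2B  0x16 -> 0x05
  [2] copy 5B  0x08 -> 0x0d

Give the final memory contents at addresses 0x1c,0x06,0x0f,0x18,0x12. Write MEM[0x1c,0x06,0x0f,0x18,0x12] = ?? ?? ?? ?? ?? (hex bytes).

  after D0: wrote 7B at 0x16 = 75a6504d54d9d3
  after D1: wrote 2B at 0x05 = 75a6
  after D2: wrote 5B at 0x0d = a5e175a650
query mem[0x1c]=0xd3, mem[0x06]=0xa6, mem[0x0f]=0x75, mem[0x18]=0x50, mem[0x12]=0xc0

MEM[0x1c,0x06,0x0f,0x18,0x12] = d3 a6 75 50 c0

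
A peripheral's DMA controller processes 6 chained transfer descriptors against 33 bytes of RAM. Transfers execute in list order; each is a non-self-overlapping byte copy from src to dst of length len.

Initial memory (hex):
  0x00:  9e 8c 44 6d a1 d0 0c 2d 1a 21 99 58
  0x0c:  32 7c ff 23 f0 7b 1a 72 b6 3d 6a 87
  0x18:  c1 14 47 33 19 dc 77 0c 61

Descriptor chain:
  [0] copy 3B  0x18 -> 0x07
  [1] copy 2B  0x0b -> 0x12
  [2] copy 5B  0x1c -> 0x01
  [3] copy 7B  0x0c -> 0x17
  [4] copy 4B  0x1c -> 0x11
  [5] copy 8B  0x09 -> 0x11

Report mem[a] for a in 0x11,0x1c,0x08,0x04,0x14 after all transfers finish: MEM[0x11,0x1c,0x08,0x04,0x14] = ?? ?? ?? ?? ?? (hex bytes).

  after D0: wrote 3B at 0x07 = c11447
  after D1: wrote 2B at 0x12 = 5832
  after D2: wrote 5B at 0x01 = 19dc770c61
  after D3: wrote 7B at 0x17 = 327cff23f07b58
  after D4: wrote 4B at 0x11 = 7b58770c
  after D5: wrote 8B at 0x11 = 479958327cff23f0
query mem[0x11]=0x47, mem[0x1c]=0x7b, mem[0x08]=0x14, mem[0x04]=0x0c, mem[0x14]=0x32

MEM[0x11,0x1c,0x08,0x04,0x14] = 47 7b 14 0c 32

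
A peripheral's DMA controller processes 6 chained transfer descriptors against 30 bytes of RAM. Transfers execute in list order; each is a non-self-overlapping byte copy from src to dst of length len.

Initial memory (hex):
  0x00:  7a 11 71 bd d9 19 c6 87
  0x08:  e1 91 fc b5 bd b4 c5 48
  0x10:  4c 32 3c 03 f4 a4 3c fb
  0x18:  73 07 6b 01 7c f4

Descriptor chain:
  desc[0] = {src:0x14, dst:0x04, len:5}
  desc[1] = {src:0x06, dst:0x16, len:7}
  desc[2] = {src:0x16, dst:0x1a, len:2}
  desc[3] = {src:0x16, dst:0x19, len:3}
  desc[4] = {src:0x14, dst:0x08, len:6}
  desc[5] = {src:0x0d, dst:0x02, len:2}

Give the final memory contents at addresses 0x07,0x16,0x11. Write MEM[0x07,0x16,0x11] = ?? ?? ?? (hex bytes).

D0: mem[0x04..0x08] <- [f4 a4 3c fb 73]
D1: mem[0x16..0x1c] <- [3c fb 73 91 fc b5 bd]
D2: mem[0x1a..0x1b] <- [3c fb]
D3: mem[0x19..0x1b] <- [3c fb 73]
D4: mem[0x08..0x0d] <- [f4 a4 3c fb 73 3c]
D5: mem[0x02..0x03] <- [3c c5]
query mem[0x07]=0xfb, mem[0x16]=0x3c, mem[0x11]=0x32

MEM[0x07,0x16,0x11] = fb 3c 32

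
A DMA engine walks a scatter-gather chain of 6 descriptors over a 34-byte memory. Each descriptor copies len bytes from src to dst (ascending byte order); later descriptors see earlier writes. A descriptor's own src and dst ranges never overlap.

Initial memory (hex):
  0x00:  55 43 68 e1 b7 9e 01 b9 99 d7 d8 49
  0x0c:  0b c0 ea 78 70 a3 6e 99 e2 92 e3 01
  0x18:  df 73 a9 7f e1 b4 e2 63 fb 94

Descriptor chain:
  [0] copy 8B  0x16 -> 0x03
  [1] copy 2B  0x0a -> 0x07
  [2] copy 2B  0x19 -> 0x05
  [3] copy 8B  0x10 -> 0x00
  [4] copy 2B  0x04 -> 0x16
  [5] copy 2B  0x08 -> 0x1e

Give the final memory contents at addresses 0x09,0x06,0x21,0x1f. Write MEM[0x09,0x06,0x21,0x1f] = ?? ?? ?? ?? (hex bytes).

[0] 0x16->0x03 len=8 : e3 01 df 73 a9 7f e1 b4
[1] 0x0a->0x07 len=2 : b4 49
[2] 0x19->0x05 len=2 : 73 a9
[3] 0x10->0x00 len=8 : 70 a3 6e 99 e2 92 e3 01
[4] 0x04->0x16 len=2 : e2 92
[5] 0x08->0x1e len=2 : 49 e1
query mem[0x09]=0xe1, mem[0x06]=0xe3, mem[0x21]=0x94, mem[0x1f]=0xe1

MEM[0x09,0x06,0x21,0x1f] = e1 e3 94 e1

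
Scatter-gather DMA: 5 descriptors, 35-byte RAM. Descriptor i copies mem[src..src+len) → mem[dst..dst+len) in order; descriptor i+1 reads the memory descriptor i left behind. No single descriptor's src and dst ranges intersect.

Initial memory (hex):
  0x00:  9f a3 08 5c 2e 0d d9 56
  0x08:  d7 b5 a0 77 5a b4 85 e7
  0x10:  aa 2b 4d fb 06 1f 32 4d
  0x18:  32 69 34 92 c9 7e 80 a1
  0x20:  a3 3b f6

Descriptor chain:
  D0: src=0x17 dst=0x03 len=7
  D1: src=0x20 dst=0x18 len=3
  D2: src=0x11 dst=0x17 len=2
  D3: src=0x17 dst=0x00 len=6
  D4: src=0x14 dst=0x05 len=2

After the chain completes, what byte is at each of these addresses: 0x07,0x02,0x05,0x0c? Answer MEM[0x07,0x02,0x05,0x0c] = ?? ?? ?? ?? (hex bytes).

  after D0: wrote 7B at 0x03 = 4d32693492c97e
  after D1: wrote 3B at 0x18 = a33bf6
  after D2: wrote 2B at 0x17 = 2b4d
  after D3: wrote 6B at 0x00 = 2b4d3bf692c9
  after D4: wrote 2B at 0x05 = 061f
query mem[0x07]=0x92, mem[0x02]=0x3b, mem[0x05]=0x06, mem[0x0c]=0x5a

MEM[0x07,0x02,0x05,0x0c] = 92 3b 06 5a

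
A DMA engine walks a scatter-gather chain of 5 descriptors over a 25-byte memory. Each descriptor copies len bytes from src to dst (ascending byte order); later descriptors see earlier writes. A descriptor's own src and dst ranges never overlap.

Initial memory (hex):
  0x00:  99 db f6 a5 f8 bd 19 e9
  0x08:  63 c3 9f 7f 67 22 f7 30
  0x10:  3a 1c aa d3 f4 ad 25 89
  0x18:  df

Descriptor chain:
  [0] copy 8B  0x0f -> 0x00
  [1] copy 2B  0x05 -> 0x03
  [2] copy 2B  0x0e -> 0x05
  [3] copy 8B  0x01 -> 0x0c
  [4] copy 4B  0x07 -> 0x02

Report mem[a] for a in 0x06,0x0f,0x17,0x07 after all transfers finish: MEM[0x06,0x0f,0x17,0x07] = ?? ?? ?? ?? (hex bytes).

MEM[0x06,0x0f,0x17,0x07] = 30 ad 89 25

[0] 0x0f->0x00 len=8 : 30 3a 1c aa d3 f4 ad 25
[1] 0x05->0x03 len=2 : f4 ad
[2] 0x0e->0x05 len=2 : f7 30
[3] 0x01->0x0c len=8 : 3a 1c f4 ad f7 30 25 63
[4] 0x07->0x02 len=4 : 25 63 c3 9f
query mem[0x06]=0x30, mem[0x0f]=0xad, mem[0x17]=0x89, mem[0x07]=0x25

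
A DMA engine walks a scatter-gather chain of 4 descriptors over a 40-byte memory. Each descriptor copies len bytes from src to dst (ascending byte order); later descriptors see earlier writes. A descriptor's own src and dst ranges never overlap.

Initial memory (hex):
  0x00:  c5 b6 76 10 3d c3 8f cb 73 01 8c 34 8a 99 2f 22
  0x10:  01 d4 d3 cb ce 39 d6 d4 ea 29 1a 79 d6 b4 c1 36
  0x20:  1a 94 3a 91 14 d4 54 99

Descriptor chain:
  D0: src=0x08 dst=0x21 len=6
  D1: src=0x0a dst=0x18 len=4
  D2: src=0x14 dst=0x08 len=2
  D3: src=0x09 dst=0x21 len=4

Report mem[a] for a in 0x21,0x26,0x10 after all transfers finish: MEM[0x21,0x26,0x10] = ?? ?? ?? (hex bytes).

  after D0: wrote 6B at 0x21 = 73018c348a99
  after D1: wrote 4B at 0x18 = 8c348a99
  after D2: wrote 2B at 0x08 = ce39
  after D3: wrote 4B at 0x21 = 398c348a
query mem[0x21]=0x39, mem[0x26]=0x99, mem[0x10]=0x01

MEM[0x21,0x26,0x10] = 39 99 01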